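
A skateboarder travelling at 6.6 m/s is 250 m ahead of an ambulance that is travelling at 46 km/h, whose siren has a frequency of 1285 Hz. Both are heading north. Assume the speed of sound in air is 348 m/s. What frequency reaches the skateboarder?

46 km/h = 12.78 m/s.
The skateboarder is ahead, so the ambulance is moving toward it while the skateboarder is moving away from the ambulance.
General Doppler shift: f' = f · (v − v_o)/(v − v_s).
f' = 1285 × (348 − 6.6)/(348 − 12.78) = 1285 × 341.4/335.22 ≈ 1309 Hz.

1309 Hz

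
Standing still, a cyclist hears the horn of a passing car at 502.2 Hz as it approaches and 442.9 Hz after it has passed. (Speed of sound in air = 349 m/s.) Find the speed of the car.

21.9 m/s

f₁/f₂ = (v + v_s)/(v − v_s), so v_s = v · (f₁ − f₂)/(f₁ + f₂).
v_s = 349 × (502.2 − 442.9)/(502.2 + 442.9) = 349 × 59.3/945.1 ≈ 21.9 m/s.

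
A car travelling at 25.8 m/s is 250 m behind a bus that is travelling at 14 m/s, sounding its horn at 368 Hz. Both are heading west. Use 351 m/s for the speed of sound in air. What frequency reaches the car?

The car is behind, so the bus is moving away from it while the car is moving toward the bus.
Both move, so f' = f · (v + v_o)/(v + v_s).
f' = 368 × (351 + 25.8)/(351 + 14) = 368 × 376.8/365 ≈ 380 Hz.

380 Hz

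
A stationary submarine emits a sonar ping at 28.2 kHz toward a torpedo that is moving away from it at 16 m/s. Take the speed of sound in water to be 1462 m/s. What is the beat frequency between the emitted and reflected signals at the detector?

611 Hz

At the torpedo (a moving observer), f₁ = f₀ · (v − u)/v = 28.2 × 1446/1462 ≈ 27.891 kHz.
On reflection it acts as a source moving away from the stationary detector: f₂ = f₁ · v/(v + u) = 27.891 × 1462/1478 ≈ 27.589 kHz.
Equivalently f₂ = f₀ · (v − u)/(v + u).
Beat frequency (with f₀ = 28200 Hz): |f₂ − f₀| = 2u·f₀/(v + u) = 2 × 16 × 28200/1478 ≈ 611 Hz.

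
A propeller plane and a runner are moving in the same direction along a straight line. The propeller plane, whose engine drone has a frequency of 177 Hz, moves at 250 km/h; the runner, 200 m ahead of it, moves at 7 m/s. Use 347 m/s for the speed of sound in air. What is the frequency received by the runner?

250 km/h = 69.44 m/s.
The runner is ahead, so the propeller plane is moving toward it while the runner is moving away from the propeller plane.
Both move, so f' = f · (v − v_o)/(v − v_s).
f' = 177 × (347 − 7)/(347 − 69.44) = 177 × 340/277.56 ≈ 217 Hz.

217 Hz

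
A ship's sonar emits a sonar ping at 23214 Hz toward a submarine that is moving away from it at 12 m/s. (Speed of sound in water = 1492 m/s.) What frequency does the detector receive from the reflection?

22844 Hz

At the submarine (a moving observer), f₁ = f₀ · (v − u)/v = 23214 × 1480/1492 ≈ 23027 Hz.
On reflection it acts as a source moving away from the stationary detector: f₂ = f₁ · v/(v + u) = 23027 × 1492/1504 ≈ 22844 Hz.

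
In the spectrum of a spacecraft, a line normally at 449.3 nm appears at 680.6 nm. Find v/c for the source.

0.393

λ'/λ₀ = 1.5148 > 1 (redshift), so the source is receding.
λ'/λ₀ = √((1 + β)/(1 − β)) for a receding source ⇒ β = (r² − 1)/(r² + 1) with r = λ'/λ₀.
β = (2.2946 − 1)/(2.2946 + 1) ≈ 0.393.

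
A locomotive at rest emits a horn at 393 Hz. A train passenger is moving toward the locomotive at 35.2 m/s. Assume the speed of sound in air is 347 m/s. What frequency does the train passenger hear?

433 Hz

Moving observer, stationary source: f' = f · (v + v_o)/v.
f' = 393 × (347 + 35.2)/347 = 393 × 382.2/347 ≈ 433 Hz.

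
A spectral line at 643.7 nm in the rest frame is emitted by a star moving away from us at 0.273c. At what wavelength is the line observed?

Relativistic Doppler for wavelength: λ' = λ₀ · √((1 + β)/(1 − β)).
λ' = 643.7 × √(1.2730/0.7270) = 643.7 × 1.32327 ≈ 851.8 nm.

851.8 nm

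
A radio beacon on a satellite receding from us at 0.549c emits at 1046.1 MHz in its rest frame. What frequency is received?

Relativistic Doppler for frequency: f' = f₀ · √((1 − β)/(1 + β)).
f' = 1046.1 × √(0.4510/1.5490) = 1046.1 × 0.53959 ≈ 564.5 MHz.

564.5 MHz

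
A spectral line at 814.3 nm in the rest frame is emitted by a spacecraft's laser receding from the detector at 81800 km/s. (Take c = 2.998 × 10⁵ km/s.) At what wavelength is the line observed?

β = v/c = 81800/299800 = 0.2728.
Relativistic Doppler for wavelength: λ' = λ₀ · √((1 + β)/(1 − β)).
λ' = 814.3 × √(1.2728/0.7272) = 814.3 × 1.32305 ≈ 1077.4 nm.

1077.4 nm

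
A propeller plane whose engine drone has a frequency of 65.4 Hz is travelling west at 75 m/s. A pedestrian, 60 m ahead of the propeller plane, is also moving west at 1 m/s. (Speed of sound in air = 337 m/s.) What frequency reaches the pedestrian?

84 Hz

The pedestrian is ahead, so the propeller plane is moving toward it while the pedestrian is moving away from the propeller plane.
Both move, so f' = f · (v − v_o)/(v − v_s).
f' = 65.4 × (337 − 1)/(337 − 75) = 65.4 × 336/262 ≈ 84 Hz.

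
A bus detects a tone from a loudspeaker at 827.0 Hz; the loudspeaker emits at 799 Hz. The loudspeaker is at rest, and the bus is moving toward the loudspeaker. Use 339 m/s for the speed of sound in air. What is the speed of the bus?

11.9 m/s

f' = f · (v + v_o)/v ⇒ v_o = v · |f'/f − 1|.
v_o = 339 × |827.0/799 − 1| = 339 × 0.03504 ≈ 11.9 m/s.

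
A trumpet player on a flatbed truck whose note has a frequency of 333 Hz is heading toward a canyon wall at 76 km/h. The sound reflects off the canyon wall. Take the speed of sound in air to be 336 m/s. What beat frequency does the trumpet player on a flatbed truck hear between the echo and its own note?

76 km/h = 21.11 m/s.
The canyon wall receives the sound from a moving source: f₁ = f₀ · v/(v − v_e) = 333 × 336/314.89 ≈ 355.3 Hz.
On the return leg the trumpet player on a flatbed truck is a moving observer: f₂ = f₁ · (v + v_e)/v = 355.3 × 357.11/336 ≈ 377.7 Hz.
Equivalently f₂ = f₀ · (v + v_e)/(v − v_e).
Beat against the emitted tone: |f₂ − f₀| = 2v_e·f₀/(v − v_e) = 2 × 21.11 × 333/314.89 ≈ 44.7 Hz.

44.7 Hz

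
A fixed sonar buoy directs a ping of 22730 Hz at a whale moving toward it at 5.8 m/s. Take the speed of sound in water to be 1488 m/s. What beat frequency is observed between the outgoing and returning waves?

At the whale (a moving observer), f₁ = f₀ · (v + u)/v = 22730 × 1493.8/1488 ≈ 22818.6 Hz.
The reflection then acts as a moving source: f₂ = f₁ · v/(v − u) ≈ 22907.9 Hz.
Equivalently f₂ = f₀ · (v + u)/(v − u).
Beat frequency: |f₂ − f₀| = 2u·f₀/(v − u) = 2 × 5.8 × 22730/1482.2 ≈ 178 Hz.

178 Hz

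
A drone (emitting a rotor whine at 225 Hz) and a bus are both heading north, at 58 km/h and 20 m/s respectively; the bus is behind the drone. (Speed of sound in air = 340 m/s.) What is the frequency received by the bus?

58 km/h = 16.11 m/s.
The bus is behind, so the drone is moving away from it while the bus is moving toward the drone.
With source receding and observer approaching, f' = f · (v + v_o)/(v + v_s).
f' = 225 × (340 + 20)/(340 + 16.11) = 225 × 360/356.11 ≈ 227 Hz.

227 Hz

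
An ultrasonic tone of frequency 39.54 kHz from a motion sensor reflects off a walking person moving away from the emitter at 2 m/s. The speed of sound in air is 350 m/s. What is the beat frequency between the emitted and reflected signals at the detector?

449 Hz

The walking person first receives the wave as a moving observer: f₁ = f₀ · (v − u)/v = 39.54 × (350 − 2)/350 ≈ 39.314 kHz.
The reflection then acts as a moving source: f₂ = f₁ · v/(v + u) ≈ 39.091 kHz.
Beat frequency (with f₀ = 39540 Hz): |f₂ − f₀| = 2u·f₀/(v + u) = 2 × 2 × 39540/352 ≈ 449 Hz.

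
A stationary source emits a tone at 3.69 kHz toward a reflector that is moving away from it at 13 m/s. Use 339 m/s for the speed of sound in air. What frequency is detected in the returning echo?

At the reflector (a moving observer), f₁ = f₀ · (v − u)/v = 3.69 × 326/339 ≈ 3.55 kHz.
On reflection it acts as a source moving away from the stationary detector: f₂ = f₁ · v/(v + u) = 3.55 × 339/352 ≈ 3.42 kHz.
Equivalently f₂ = f₀ · (v − u)/(v + u).

3.42 kHz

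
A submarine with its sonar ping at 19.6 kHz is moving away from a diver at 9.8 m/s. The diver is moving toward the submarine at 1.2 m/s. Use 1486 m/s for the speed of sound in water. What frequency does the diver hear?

19.49 kHz

General Doppler shift: f' = f · (v + v_o)/(v + v_s).
f' = 19.6 × (1486 + 1.2)/(1486 + 9.8) = 19.6 × 1487.2/1495.8 ≈ 19.49 kHz.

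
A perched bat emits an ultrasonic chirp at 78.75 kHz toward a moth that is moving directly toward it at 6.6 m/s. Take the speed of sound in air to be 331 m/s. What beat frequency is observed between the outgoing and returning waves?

3204 Hz

At the moth (a moving observer), f₁ = f₀ · (v + u)/v = 78.75 × 337.6/331 ≈ 80.32 kHz.
The reflection then acts as a moving source: f₂ = f₁ · v/(v − u) ≈ 81.95 kHz.
Beat frequency (with f₀ = 78750 Hz): |f₂ − f₀| = 2u·f₀/(v − u) = 2 × 6.6 × 78750/324.4 ≈ 3204 Hz.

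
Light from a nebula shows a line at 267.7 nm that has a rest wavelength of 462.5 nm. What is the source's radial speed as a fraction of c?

λ'/λ₀ = 0.5788 < 1 (blueshift), so the source is approaching.
λ'/λ₀ = √((1 − β)/(1 + β)) for an approaching source ⇒ β = (1 − r²)/(1 + r²) with r = λ'/λ₀.
β = (1 − 0.3350)/(1 + 0.3350) ≈ 0.498.

0.498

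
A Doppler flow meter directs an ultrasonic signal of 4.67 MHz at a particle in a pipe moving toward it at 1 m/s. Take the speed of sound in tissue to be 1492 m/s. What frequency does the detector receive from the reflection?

The particle in a pipe first receives the wave as a moving observer: f₁ = f₀ · (v + u)/v = 4.67 × (1492 + 1)/1492 ≈ 4.673 MHz.
The reflection then acts as a moving source: f₂ = f₁ · v/(v − u) ≈ 4.676 MHz.

4.676 MHz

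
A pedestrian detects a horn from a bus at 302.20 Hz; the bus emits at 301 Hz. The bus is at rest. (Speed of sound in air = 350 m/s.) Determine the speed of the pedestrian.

1.40 m/s

f' > f, so the pedestrian is approaching.
f' = f · (v + v_o)/v ⇒ v_o = v · |f'/f − 1|.
v_o = 350 × |302.20/301 − 1| = 350 × 0.003987 ≈ 1.40 m/s.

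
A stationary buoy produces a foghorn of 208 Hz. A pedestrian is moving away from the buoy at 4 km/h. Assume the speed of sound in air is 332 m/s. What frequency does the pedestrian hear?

207 Hz

4 km/h = 1.111 m/s.
Moving observer, stationary source: f' = f · (v − v_o)/v.
f' = 208 × (332 − 1.111)/332 = 208 × 330.89/332 ≈ 207 Hz.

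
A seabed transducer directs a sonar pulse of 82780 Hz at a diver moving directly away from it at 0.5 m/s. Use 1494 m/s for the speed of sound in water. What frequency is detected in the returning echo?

82725 Hz

At the diver (a moving observer), f₁ = f₀ · (v − u)/v = 82780 × 1493.5/1494 ≈ 82752 Hz.
On reflection it acts as a source moving away from the stationary detector: f₂ = f₁ · v/(v + u) = 82752 × 1494/1494.5 ≈ 82725 Hz.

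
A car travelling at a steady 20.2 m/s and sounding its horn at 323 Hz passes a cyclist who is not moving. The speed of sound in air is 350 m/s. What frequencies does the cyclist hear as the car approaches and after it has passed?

Approaching: f₁ = f · v/(v − v_s) = 323 × 350/329.8 ≈ 343 Hz.
Receding: f₂ = f · v/(v + v_s) = 323 × 350/370.2 ≈ 305 Hz.

343 Hz approaching; 305 Hz receding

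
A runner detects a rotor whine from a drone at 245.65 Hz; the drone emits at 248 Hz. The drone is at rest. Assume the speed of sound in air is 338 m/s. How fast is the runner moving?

3.2 m/s

f' < f, so the runner is receding.
f' = f · (v − v_o)/v ⇒ v_o = v · |f'/f − 1|.
v_o = 338 × |245.65/248 − 1| = 338 × 0.009476 ≈ 3.2 m/s.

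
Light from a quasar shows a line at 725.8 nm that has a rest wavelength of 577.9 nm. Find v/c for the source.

λ'/λ₀ = 1.2559 > 1 (redshift), so the source is receding.
λ'/λ₀ = √((1 + β)/(1 − β)) for a receding source ⇒ β = (r² − 1)/(r² + 1) with r = λ'/λ₀.
β = (1.5774 − 1)/(1.5774 + 1) ≈ 0.224.

0.224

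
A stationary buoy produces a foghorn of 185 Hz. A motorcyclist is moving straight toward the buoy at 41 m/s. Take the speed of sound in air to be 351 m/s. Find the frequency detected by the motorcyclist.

207 Hz

Moving observer, stationary source: f' = f · (v + v_o)/v.
f' = 185 × (351 + 41)/351 = 185 × 392/351 ≈ 207 Hz.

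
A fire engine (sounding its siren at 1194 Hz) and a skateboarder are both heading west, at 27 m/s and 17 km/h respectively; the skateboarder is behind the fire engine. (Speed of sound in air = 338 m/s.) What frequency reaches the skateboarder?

1121 Hz

17 km/h = 4.722 m/s.
The skateboarder is behind, so the fire engine is moving away from it while the skateboarder is moving toward the fire engine.
Both move, so f' = f · (v + v_o)/(v + v_s).
f' = 1194 × (338 + 4.722)/(338 + 27) = 1194 × 342.72/365 ≈ 1121 Hz.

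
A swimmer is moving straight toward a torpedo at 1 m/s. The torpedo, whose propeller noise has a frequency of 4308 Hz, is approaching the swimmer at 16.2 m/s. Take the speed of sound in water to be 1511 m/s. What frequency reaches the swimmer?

With source approaching and observer approaching, f' = f · (v + v_o)/(v − v_s).
f' = 4308 × (1511 + 1)/(1511 − 16.2) = 4308 × 1512/1494.8 ≈ 4358 Hz.

4358 Hz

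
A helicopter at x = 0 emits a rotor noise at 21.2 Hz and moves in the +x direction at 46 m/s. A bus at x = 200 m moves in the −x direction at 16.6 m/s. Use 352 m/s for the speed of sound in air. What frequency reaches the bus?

25.5 Hz

The observer lies on the +x side, so the source is heading toward the observer and the observer is heading toward the source.
Both move, so f' = f · (v + v_o)/(v − v_s).
f' = 21.2 × (352 + 16.6)/(352 − 46) = 21.2 × 368.6/306 ≈ 25.5 Hz.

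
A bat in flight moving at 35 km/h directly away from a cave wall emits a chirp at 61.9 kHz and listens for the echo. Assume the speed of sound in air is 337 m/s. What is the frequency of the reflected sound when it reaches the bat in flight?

58.4 kHz

35 km/h = 9.722 m/s.
The cave wall receives the sound from a moving source: f₁ = f₀ · v/(v + v_e) = 61.9 × 337/346.72 ≈ 60.2 kHz.
On the return leg the bat in flight is a moving observer: f₂ = f₁ · (v − v_e)/v = 60.2 × 327.28/337 ≈ 58.4 kHz.
Equivalently f₂ = f₀ · (v − v_e)/(v + v_e).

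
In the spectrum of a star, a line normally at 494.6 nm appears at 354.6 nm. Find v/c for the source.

0.321

λ'/λ₀ = 0.7169 < 1 (blueshift), so the source is approaching.
λ'/λ₀ = √((1 − β)/(1 + β)) for an approaching source ⇒ β = (1 − r²)/(1 + r²) with r = λ'/λ₀.
β = (1 − 0.5140)/(1 + 0.5140) ≈ 0.321.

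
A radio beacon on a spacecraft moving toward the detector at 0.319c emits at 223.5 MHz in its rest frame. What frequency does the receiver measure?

311.0 MHz

Relativistic Doppler for frequency: f' = f₀ · √((1 + β)/(1 − β)).
f' = 223.5 × √(1.3190/0.6810) = 223.5 × 1.39171 ≈ 311.0 MHz.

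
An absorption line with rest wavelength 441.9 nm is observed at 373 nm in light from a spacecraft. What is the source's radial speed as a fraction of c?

0.168c

λ'/λ₀ = 0.8441 < 1 (blueshift), so the source is approaching.
λ'/λ₀ = √((1 − β)/(1 + β)) for an approaching source ⇒ β = (1 − r²)/(1 + r²) with r = λ'/λ₀.
β = (1 − 0.7125)/(1 + 0.7125) ≈ 0.168.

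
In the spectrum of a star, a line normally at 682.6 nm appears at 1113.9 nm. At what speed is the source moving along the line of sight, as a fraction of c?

0.454c

λ'/λ₀ = 1.6318 > 1 (redshift), so the source is receding.
λ'/λ₀ = √((1 + β)/(1 − β)) for a receding source ⇒ β = (r² − 1)/(r² + 1) with r = λ'/λ₀.
β = (2.6629 − 1)/(2.6629 + 1) ≈ 0.454.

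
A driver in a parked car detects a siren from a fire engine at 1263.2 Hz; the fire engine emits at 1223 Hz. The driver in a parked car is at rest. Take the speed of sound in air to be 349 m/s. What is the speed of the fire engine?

11.1 m/s

f' > f, so the fire engine is approaching.
f' = f · v/(v − v_s) ⇒ v_s = v · |1 − f/f'|.
v_s = 349 × |1 − 1223/1263.2| = 349 × 0.03182 ≈ 11.1 m/s.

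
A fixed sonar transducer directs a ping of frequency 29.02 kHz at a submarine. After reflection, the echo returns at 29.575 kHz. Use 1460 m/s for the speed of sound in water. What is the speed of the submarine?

Double Doppler shift off a moving reflector: f₂ = f₀ · (v + u)/(v − u) (u > 0 toward emitter).
Rearranging, u = v · (f₂ − f₀)/(f₂ + f₀) = 1460 × 0.555/58.595 ≈ 13.8 m/s.
So the submarine is moving at 13.8 m/s toward the emitter.

13.8 m/s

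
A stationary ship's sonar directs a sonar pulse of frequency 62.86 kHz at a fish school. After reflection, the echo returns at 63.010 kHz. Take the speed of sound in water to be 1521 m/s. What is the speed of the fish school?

1.81 m/s

Double Doppler shift off a moving reflector: f₂ = f₀ · (v + u)/(v − u) (u > 0 toward emitter).
Rearranging, u = v · (f₂ − f₀)/(f₂ + f₀) = 1521 × 0.150/125.870 ≈ 1.81 m/s.
So the fish school is moving at 1.81 m/s toward the emitter.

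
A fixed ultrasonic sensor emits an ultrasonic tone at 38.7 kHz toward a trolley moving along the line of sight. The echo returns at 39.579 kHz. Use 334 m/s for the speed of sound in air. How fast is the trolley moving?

3.8 m/s

Double Doppler shift off a moving reflector: f₂ = f₀ · (v + u)/(v − u) (u > 0 toward emitter).
Rearranging, u = v · (f₂ − f₀)/(f₂ + f₀) = 334 × 0.879/78.279 ≈ 3.8 m/s.
So the trolley is moving at 3.8 m/s toward the emitter.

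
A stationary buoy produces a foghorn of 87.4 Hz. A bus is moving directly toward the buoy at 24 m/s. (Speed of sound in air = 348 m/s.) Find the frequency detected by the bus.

93 Hz

Only the observer moves, toward the source, so f' = f · (v + v_o)/v.
f' = 87.4 × (348 + 24)/348 = 87.4 × 372/348 ≈ 93 Hz.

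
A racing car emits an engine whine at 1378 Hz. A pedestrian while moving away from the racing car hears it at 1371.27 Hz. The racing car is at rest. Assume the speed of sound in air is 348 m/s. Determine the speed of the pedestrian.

1.70 m/s

f' = f · (v − v_o)/v ⇒ v_o = v · |f'/f − 1|.
v_o = 348 × |1371.27/1378 − 1| = 348 × 0.004884 ≈ 1.70 m/s.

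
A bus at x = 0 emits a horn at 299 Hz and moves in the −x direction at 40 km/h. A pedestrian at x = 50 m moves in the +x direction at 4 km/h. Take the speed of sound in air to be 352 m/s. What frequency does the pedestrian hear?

40 km/h = 11.11 m/s; 4 km/h = 1.111 m/s.
The observer lies on the +x side, so the source is heading away from the observer and the observer is heading away from the source.
Both move, so f' = f · (v − v_o)/(v + v_s).
f' = 299 × (352 − 1.111)/(352 + 11.11) = 299 × 350.89/363.11 ≈ 289 Hz.

289 Hz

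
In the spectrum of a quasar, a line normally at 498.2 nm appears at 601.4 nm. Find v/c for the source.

λ'/λ₀ = 1.2071 > 1 (redshift), so the source is receding.
λ'/λ₀ = √((1 + β)/(1 − β)) for a receding source ⇒ β = (r² − 1)/(r² + 1) with r = λ'/λ₀.
β = (1.4572 − 1)/(1.4572 + 1) ≈ 0.186.

0.186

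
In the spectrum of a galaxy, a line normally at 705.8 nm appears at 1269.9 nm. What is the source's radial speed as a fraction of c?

0.528

λ'/λ₀ = 1.7992 > 1 (redshift), so the source is receding.
λ'/λ₀ = √((1 + β)/(1 − β)) for a receding source ⇒ β = (r² − 1)/(r² + 1) with r = λ'/λ₀.
β = (3.2372 − 1)/(3.2372 + 1) ≈ 0.528.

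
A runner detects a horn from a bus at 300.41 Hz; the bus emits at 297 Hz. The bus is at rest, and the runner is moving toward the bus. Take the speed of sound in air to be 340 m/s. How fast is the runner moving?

f' = f · (v + v_o)/v ⇒ v_o = v · |f'/f − 1|.
v_o = 340 × |300.41/297 − 1| = 340 × 0.01148 ≈ 3.9 m/s.

3.9 m/s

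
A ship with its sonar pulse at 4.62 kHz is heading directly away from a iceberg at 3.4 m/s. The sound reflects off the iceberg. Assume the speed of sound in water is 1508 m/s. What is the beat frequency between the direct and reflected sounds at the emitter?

The iceberg receives the sound from a moving source: f₁ = f₀ · v/(v + v_e) = 4.62 × 1508/1511.4 ≈ 4.6096 kHz.
On the return leg the ship is a moving observer: f₂ = f₁ · (v − v_e)/v = 4.6096 × 1504.6/1508 ≈ 4.5992 kHz.
Equivalently f₂ = f₀ · (v − v_e)/(v + v_e).
Beat against the emitted tone (with f₀ = 4620 Hz): |f₂ − f₀| = 2v_e·f₀/(v + v_e) = 2 × 3.4 × 4620/1511.4 ≈ 20.8 Hz.

20.8 Hz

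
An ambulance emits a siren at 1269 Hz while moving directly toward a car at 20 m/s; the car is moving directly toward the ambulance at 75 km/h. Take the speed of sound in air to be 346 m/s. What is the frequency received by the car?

1428 Hz

75 km/h = 20.83 m/s.
With source approaching and observer approaching, f' = f · (v + v_o)/(v − v_s).
f' = 1269 × (346 + 20.83)/(346 − 20) = 1269 × 366.83/326 ≈ 1428 Hz.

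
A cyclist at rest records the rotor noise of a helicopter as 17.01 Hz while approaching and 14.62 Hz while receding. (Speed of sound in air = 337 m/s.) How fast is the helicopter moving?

f₁/f₂ = (v + v_s)/(v − v_s), so v_s = v · (f₁ − f₂)/(f₁ + f₂).
v_s = 337 × (17.01 − 14.62)/(17.01 + 14.62) = 337 × 2.39/31.63 ≈ 25 m/s.

25 m/s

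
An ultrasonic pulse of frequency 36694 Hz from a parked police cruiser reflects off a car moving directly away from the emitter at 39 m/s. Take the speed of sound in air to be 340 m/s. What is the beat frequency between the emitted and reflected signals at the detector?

At the car (a moving observer), f₁ = f₀ · (v − u)/v = 36694 × 301/340 ≈ 32485 Hz.
On reflection it acts as a source moving away from the stationary detector: f₂ = f₁ · v/(v + u) = 32485 × 340/379 ≈ 29142 Hz.
Beat frequency: |f₂ − f₀| = 2u·f₀/(v + u) = 2 × 39 × 36694/379 ≈ 7552 Hz.

7552 Hz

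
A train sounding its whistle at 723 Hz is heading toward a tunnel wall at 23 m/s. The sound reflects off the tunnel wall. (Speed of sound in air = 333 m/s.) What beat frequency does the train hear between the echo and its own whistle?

The tunnel wall receives the sound from a moving source: f₁ = f₀ · v/(v − v_e) = 723 × 333/310 ≈ 776.6 Hz.
On the return leg the train is a moving observer: f₂ = f₁ · (v + v_e)/v = 776.6 × 356/333 ≈ 830.3 Hz.
Beat against the emitted tone: |f₂ − f₀| = 2v_e·f₀/(v − v_e) = 2 × 23 × 723/310 ≈ 107 Hz.

107 Hz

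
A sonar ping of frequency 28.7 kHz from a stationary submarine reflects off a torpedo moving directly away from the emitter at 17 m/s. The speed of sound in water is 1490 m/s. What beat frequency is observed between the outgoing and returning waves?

The torpedo first receives the wave as a moving observer: f₁ = f₀ · (v − u)/v = 28.7 × (1490 − 17)/1490 ≈ 28.373 kHz.
On reflection it acts as a source moving away from the stationary detector: f₂ = f₁ · v/(v + u) = 28.373 × 1490/1507 ≈ 28.052 kHz.
Beat frequency (with f₀ = 28700 Hz): |f₂ − f₀| = 2u·f₀/(v + u) = 2 × 17 × 28700/1507 ≈ 648 Hz.

648 Hz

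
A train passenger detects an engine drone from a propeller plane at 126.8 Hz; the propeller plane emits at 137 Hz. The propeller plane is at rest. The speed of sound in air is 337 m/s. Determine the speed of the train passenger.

f' < f, so the train passenger is receding.
f' = f · (v − v_o)/v ⇒ v_o = v · |f'/f − 1|.
v_o = 337 × |126.8/137 − 1| = 337 × 0.07445 ≈ 25 m/s.

25 m/s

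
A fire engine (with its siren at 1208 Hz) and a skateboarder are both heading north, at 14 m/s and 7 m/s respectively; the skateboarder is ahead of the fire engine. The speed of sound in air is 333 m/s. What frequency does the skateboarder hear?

The skateboarder is ahead, so the fire engine is moving toward it while the skateboarder is moving away from the fire engine.
General Doppler shift: f' = f · (v − v_o)/(v − v_s).
f' = 1208 × (333 − 7)/(333 − 14) = 1208 × 326/319 ≈ 1235 Hz.

1235 Hz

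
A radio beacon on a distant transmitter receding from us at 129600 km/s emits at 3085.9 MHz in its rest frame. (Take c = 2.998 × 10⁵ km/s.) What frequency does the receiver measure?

1942.8 MHz

β = v/c = 129600/299800 = 0.4323.
Relativistic Doppler for frequency: f' = f₀ · √((1 − β)/(1 + β)).
f' = 3085.9 × √(0.5677/1.4323) = 3085.9 × 0.62958 ≈ 1942.8 MHz.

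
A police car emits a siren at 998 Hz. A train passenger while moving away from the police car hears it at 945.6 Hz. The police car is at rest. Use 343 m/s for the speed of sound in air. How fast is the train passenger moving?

18.0 m/s

f' = f · (v − v_o)/v ⇒ v_o = v · |f'/f − 1|.
v_o = 343 × |945.6/998 − 1| = 343 × 0.05251 ≈ 18.0 m/s.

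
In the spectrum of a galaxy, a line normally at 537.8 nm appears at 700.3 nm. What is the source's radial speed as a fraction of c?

λ'/λ₀ = 1.3022 > 1 (redshift), so the source is receding.
λ'/λ₀ = √((1 + β)/(1 − β)) for a receding source ⇒ β = (r² − 1)/(r² + 1) with r = λ'/λ₀.
β = (1.6956 − 1)/(1.6956 + 1) ≈ 0.258.

0.258c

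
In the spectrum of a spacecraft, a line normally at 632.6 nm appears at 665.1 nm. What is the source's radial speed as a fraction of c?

λ'/λ₀ = 1.0514 > 1 (redshift), so the source is receding.
λ'/λ₀ = √((1 + β)/(1 − β)) for a receding source ⇒ β = (r² − 1)/(r² + 1) with r = λ'/λ₀.
β = (1.1054 − 1)/(1.1054 + 1) ≈ 0.050.

0.050c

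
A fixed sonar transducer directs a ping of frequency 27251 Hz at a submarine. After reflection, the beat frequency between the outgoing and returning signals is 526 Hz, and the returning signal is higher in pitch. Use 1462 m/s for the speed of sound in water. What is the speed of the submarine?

Double Doppler shift off a moving reflector: f₂ = f₀ · (v + u)/(v − u) (u > 0 toward emitter).
Returning signal is higher, so f₂ = f₀ + Δf = 27251 + 526 = 27777 Hz.
Rearranging, u = v · (f₂ − f₀)/(f₂ + f₀) = 1462 × 526/55028 ≈ 14.0 m/s.
So the submarine is moving at 14.0 m/s toward the emitter.

14.0 m/s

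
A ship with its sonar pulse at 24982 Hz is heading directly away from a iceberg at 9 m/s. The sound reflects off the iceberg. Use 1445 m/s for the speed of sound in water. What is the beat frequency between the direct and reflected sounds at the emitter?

The iceberg receives the sound from a moving source: f₁ = f₀ · v/(v + v_e) = 24982 × 1445/1454 ≈ 24827 Hz.
On the return leg the ship is a moving observer: f₂ = f₁ · (v − v_e)/v = 24827 × 1436/1445 ≈ 24673 Hz.
Equivalently f₂ = f₀ · (v − v_e)/(v + v_e).
Beat against the emitted tone: |f₂ − f₀| = 2v_e·f₀/(v + v_e) = 2 × 9 × 24982/1454 ≈ 309 Hz.

309 Hz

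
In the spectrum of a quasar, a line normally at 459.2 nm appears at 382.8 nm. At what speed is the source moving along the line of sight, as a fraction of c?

0.180c

λ'/λ₀ = 0.8336 < 1 (blueshift), so the source is approaching.
λ'/λ₀ = √((1 − β)/(1 + β)) for an approaching source ⇒ β = (1 − r²)/(1 + r²) with r = λ'/λ₀.
β = (1 − 0.6949)/(1 + 0.6949) ≈ 0.180.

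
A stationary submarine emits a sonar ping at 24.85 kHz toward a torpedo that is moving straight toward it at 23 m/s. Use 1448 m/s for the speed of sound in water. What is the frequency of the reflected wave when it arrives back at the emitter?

At the torpedo (a moving observer), f₁ = f₀ · (v + u)/v = 24.85 × 1471/1448 ≈ 25.2 kHz.
The reflection then acts as a moving source: f₂ = f₁ · v/(v − u) ≈ 25.7 kHz.

25.7 kHz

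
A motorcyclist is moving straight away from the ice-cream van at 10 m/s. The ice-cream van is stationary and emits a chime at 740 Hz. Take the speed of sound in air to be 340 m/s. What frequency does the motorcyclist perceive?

Moving observer, stationary source: f' = f · (v − v_o)/v.
f' = 740 × (340 − 10)/340 = 740 × 330/340 ≈ 718 Hz.

718 Hz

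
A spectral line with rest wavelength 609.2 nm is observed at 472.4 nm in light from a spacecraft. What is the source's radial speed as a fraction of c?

λ'/λ₀ = 0.7754 < 1 (blueshift), so the source is approaching.
λ'/λ₀ = √((1 − β)/(1 + β)) for an approaching source ⇒ β = (1 − r²)/(1 + r²) with r = λ'/λ₀.
β = (1 − 0.6013)/(1 + 0.6013) ≈ 0.249.

0.249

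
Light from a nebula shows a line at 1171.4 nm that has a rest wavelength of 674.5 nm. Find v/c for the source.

0.502

λ'/λ₀ = 1.7367 > 1 (redshift), so the source is receding.
λ'/λ₀ = √((1 + β)/(1 − β)) for a receding source ⇒ β = (r² − 1)/(r² + 1) with r = λ'/λ₀.
β = (3.0161 − 1)/(3.0161 + 1) ≈ 0.502.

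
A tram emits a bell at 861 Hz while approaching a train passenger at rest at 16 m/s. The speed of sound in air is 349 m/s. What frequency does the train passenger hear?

902 Hz

With the source moving toward a stationary observer, f' = f · v/(v − v_s).
f' = 861 × 349/(349 − 16) = 861 × 349/333 ≈ 902 Hz.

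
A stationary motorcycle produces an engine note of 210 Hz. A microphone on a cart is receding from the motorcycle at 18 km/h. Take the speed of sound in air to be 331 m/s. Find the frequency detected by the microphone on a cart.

207 Hz

18 km/h = 5 m/s.
Moving observer, stationary source: f' = f · (v − v_o)/v.
f' = 210 × (331 − 5)/331 = 210 × 326/331 ≈ 207 Hz.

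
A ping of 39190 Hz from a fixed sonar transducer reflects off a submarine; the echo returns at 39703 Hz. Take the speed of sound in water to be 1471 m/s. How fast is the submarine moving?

Double Doppler shift off a moving reflector: f₂ = f₀ · (v + u)/(v − u) (u > 0 toward emitter).
Rearranging, u = v · (f₂ − f₀)/(f₂ + f₀) = 1471 × 513/78893 ≈ 9.6 m/s.
So the submarine is moving at 9.6 m/s toward the emitter.

9.6 m/s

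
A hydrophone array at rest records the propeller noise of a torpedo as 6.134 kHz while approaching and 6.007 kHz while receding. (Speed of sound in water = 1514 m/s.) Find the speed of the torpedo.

f₁/f₂ = (v + v_s)/(v − v_s), so v_s = v · (f₁ − f₂)/(f₁ + f₂).
v_s = 1514 × (6.134 − 6.007)/(6.134 + 6.007) = 1514 × 0.127/12.141 ≈ 15.8 m/s.

15.8 m/s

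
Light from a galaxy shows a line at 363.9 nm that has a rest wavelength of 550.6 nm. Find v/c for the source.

0.392c

λ'/λ₀ = 0.6609 < 1 (blueshift), so the source is approaching.
λ'/λ₀ = √((1 − β)/(1 + β)) for an approaching source ⇒ β = (1 − r²)/(1 + r²) with r = λ'/λ₀.
β = (1 − 0.4368)/(1 + 0.4368) ≈ 0.392.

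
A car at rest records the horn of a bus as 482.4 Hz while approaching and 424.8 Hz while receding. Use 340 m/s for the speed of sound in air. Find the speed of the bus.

21.6 m/s

f₁/f₂ = (v + v_s)/(v − v_s), so v_s = v · (f₁ − f₂)/(f₁ + f₂).
v_s = 340 × (482.4 − 424.8)/(482.4 + 424.8) = 340 × 57.6/907.2 ≈ 21.6 m/s.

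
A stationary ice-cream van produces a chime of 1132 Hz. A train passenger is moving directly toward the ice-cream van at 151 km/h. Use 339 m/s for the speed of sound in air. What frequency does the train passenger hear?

151 km/h = 41.94 m/s.
Only the observer moves, toward the source, so f' = f · (v + v_o)/v.
f' = 1132 × (339 + 41.94)/339 = 1132 × 380.94/339 ≈ 1272 Hz.

1272 Hz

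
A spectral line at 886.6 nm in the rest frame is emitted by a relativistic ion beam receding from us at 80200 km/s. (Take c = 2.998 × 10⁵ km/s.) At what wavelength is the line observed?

1166.3 nm

β = v/c = 80200/299800 = 0.2675.
Relativistic Doppler for wavelength: λ' = λ₀ · √((1 + β)/(1 − β)).
λ' = 886.6 × √(1.2675/0.7325) = 886.6 × 1.31545 ≈ 1166.3 nm.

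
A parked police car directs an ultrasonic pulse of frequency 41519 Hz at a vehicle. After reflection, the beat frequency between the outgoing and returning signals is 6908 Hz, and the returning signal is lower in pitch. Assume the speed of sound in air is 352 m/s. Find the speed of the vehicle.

32 m/s

Double Doppler shift off a moving reflector: f₂ = f₀ · (v + u)/(v − u) (u > 0 toward emitter).
Returning signal is lower, so f₂ = f₀ − Δf = 41519 − 6908 = 34611 Hz.
Rearranging, u = v · (f₂ − f₀)/(f₂ + f₀) = 352 × -6908/76130 ≈ -32 m/s.
So the vehicle is moving at 32 m/s away from the emitter.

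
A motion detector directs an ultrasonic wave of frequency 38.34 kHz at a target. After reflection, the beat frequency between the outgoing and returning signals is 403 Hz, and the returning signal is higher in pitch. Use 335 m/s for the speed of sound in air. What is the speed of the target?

Double Doppler shift off a moving reflector: f₂ = f₀ · (v + u)/(v − u) (u > 0 toward emitter).
Returning signal is higher, so f₂ = f₀ + Δf = 38340 + 403 = 38743 Hz.
Rearranging, u = v · (f₂ − f₀)/(f₂ + f₀) = 335 × 403/77083 ≈ 1.75 m/s.
So the target is moving at 1.75 m/s toward the emitter.

1.75 m/s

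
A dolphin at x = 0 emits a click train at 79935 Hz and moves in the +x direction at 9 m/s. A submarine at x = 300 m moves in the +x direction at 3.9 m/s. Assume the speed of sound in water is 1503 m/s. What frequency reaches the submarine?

80208 Hz

The observer lies on the +x side, so the source is heading toward the observer and the observer is heading away from the source.
Both move, so f' = f · (v − v_o)/(v − v_s).
f' = 79935 × (1503 − 3.9)/(1503 − 9) = 79935 × 1499.1/1494 ≈ 80208 Hz.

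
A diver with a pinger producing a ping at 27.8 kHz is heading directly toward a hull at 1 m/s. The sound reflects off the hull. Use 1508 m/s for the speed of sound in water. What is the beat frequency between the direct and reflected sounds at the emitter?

36.9 Hz

The hull receives the sound from a moving source: f₁ = f₀ · v/(v − v_e) = 27.8 × 1508/1507 ≈ 27.8184 kHz.
On the return leg the diver with a pinger is a moving observer: f₂ = f₁ · (v + v_e)/v = 27.8184 × 1509/1508 ≈ 27.8369 kHz.
Equivalently f₂ = f₀ · (v + v_e)/(v − v_e).
Beat against the emitted tone (with f₀ = 27800 Hz): |f₂ − f₀| = 2v_e·f₀/(v − v_e) = 2 × 1 × 27800/1507 ≈ 36.9 Hz.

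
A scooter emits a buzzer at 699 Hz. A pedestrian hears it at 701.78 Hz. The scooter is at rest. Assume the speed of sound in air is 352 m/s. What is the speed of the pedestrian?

1.40 m/s

f' > f, so the pedestrian is approaching.
f' = f · (v + v_o)/v ⇒ v_o = v · |f'/f − 1|.
v_o = 352 × |701.78/699 − 1| = 352 × 0.003977 ≈ 1.40 m/s.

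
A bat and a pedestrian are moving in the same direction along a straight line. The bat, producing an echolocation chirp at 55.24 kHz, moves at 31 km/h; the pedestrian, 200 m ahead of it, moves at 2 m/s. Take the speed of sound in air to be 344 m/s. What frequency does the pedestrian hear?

31 km/h = 8.611 m/s.
The pedestrian is ahead, so the bat is moving toward it while the pedestrian is moving away from the bat.
With source approaching and observer receding, f' = f · (v − v_o)/(v − v_s).
f' = 55.24 × (344 − 2)/(344 − 8.611) = 55.24 × 342/335.39 ≈ 56.3 kHz.

56.3 kHz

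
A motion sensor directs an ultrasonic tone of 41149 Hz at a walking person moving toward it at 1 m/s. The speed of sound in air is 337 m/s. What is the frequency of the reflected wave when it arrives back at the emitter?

The walking person first receives the wave as a moving observer: f₁ = f₀ · (v + u)/v = 41149 × (337 + 1)/337 ≈ 41271 Hz.
On reflection it acts as a source moving toward the stationary detector: f₂ = f₁ · v/(v − u) = 41271 × 337/336 ≈ 41394 Hz.
Equivalently f₂ = f₀ · (v + u)/(v − u).

41394 Hz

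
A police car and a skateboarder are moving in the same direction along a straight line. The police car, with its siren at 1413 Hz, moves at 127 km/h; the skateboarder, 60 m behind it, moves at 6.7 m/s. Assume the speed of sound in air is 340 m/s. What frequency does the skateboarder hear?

1305 Hz

127 km/h = 35.28 m/s.
The skateboarder is behind, so the police car is moving away from it while the skateboarder is moving toward the police car.
With source receding and observer approaching, f' = f · (v + v_o)/(v + v_s).
f' = 1413 × (340 + 6.7)/(340 + 35.28) = 1413 × 346.7/375.28 ≈ 1305 Hz.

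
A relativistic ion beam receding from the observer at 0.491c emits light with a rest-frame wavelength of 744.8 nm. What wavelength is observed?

Relativistic Doppler for wavelength: λ' = λ₀ · √((1 + β)/(1 − β)).
λ' = 744.8 × √(1.4910/0.5090) = 744.8 × 1.71151 ≈ 1274.7 nm.

1274.7 nm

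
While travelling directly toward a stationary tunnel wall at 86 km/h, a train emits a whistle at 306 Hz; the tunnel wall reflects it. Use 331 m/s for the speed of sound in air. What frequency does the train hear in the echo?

86 km/h = 23.89 m/s.
The tunnel wall receives the sound from a moving source: f₁ = f₀ · v/(v − v_e) = 306 × 331/307.11 ≈ 330 Hz.
On the return leg the train is a moving observer: f₂ = f₁ · (v + v_e)/v = 330 × 354.89/331 ≈ 354 Hz.

354 Hz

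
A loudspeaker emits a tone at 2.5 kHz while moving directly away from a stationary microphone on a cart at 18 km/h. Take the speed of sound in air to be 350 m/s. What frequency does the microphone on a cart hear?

2.46 kHz

18 km/h = 5 m/s.
Only the source moves, away from the listener, so f' = f · v/(v + v_s).
f' = 2.5 × 350/(350 + 5) = 2.5 × 350/355 ≈ 2.46 kHz.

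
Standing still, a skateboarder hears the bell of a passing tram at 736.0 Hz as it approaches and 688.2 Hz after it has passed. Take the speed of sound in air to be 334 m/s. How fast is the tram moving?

11.2 m/s

f₁/f₂ = (v + v_s)/(v − v_s), so v_s = v · (f₁ − f₂)/(f₁ + f₂).
v_s = 334 × (736.0 − 688.2)/(736.0 + 688.2) = 334 × 47.8/1424.2 ≈ 11.2 m/s.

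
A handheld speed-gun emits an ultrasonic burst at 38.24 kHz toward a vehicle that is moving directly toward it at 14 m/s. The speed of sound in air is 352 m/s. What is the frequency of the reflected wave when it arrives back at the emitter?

41.4 kHz

The vehicle first receives the wave as a moving observer: f₁ = f₀ · (v + u)/v = 38.24 × (352 + 14)/352 ≈ 39.8 kHz.
On reflection it acts as a source moving toward the stationary detector: f₂ = f₁ · v/(v − u) = 39.8 × 352/338 ≈ 41.4 kHz.
Equivalently f₂ = f₀ · (v + u)/(v − u).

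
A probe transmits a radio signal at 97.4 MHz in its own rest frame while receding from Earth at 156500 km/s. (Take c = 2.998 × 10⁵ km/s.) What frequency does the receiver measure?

54.6 MHz

β = v/c = 156500/299800 = 0.5220.
Relativistic Doppler for frequency: f' = f₀ · √((1 − β)/(1 + β)).
f' = 97.4 × √(0.4780/1.5220) = 97.4 × 0.56040 ≈ 54.6 MHz.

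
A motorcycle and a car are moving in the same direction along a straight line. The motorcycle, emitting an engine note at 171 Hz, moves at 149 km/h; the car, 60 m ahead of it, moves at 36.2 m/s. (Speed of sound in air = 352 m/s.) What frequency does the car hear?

174 Hz

149 km/h = 41.39 m/s.
The car is ahead, so the motorcycle is moving toward it while the car is moving away from the motorcycle.
With source approaching and observer receding, f' = f · (v − v_o)/(v − v_s).
f' = 171 × (352 − 36.2)/(352 − 41.39) = 171 × 315.8/310.61 ≈ 174 Hz.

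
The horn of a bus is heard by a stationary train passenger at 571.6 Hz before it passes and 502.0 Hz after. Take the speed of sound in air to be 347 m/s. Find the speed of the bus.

f₁/f₂ = (v + v_s)/(v − v_s), so v_s = v · (f₁ − f₂)/(f₁ + f₂).
v_s = 347 × (571.6 − 502.0)/(571.6 + 502.0) = 347 × 69.6/1073.6 ≈ 22.5 m/s.

22.5 m/s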